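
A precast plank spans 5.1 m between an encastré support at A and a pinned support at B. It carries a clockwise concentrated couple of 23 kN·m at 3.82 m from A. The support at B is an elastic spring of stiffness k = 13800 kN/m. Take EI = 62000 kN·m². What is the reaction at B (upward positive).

Choose R_B as the redundant. The primary structure is the cantilever fixed at A.
Downward deflection at the released point B due to the loads:
  clockwise couple 23 at a = 3.82: M₀a(2L − a)/(2EI) = 280.3/EI
Flexibility coefficient — unit upward force at B: δ_{BB} = L³/(3EI) = 44.22/EI.
With EI = 62000 kN·m²: δ_0 = 0.004521 m and δ_{BB} = 0.000713 m/kN.
Compatibility — the spring shortens by R_B/k under the reaction it provides: δ_0 − R_B·δ_{BB} = R_B/k. With 1/k = 0.000072 m/kN, R_B = δ_0 / (δ_{BB} + 1/k) = 0.004521 / (0.000713 + 0.000072) = 5.754 kN.

R_B = 5.754 kN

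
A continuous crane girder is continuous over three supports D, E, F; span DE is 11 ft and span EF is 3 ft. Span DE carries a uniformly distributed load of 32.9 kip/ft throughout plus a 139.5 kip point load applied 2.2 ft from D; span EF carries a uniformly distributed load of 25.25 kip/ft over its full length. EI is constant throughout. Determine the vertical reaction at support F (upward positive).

Take M_E as the redundant. Released structure: two simple spans DE and EF with a hinge at E.
Discontinuity in slope at E on the released structure — sum the simple-span end rotations:
  span DE: UDL 32.9: wL³/(24EI) = 1825/EI
  span DE: point load 139.5 at a = 2.2: Pab(L + a)/(6LEI) = 540.1/EI
  span EF: UDL 25.25: wL³/(24EI) = 28.41/EI
  relative rotation θ_0 = (2365 + 28.41)/EI = 2393/EI
A unit hogging moment at E produces rotation L₁/(3EI) + L₂/(3EI) = 4.667/EI.
Slope continuity at E: θ_0 = M_E·4.667/EI, so M_E = 2393/4.667 = 512.8 kip·ft (hogging).
Span EF, ΣM about F: R_E^{EF}·3 = 113.6 + 512.8, so R_E^{EF} = 208.8 kip and R_F = 75.75 − 208.8 = -133.1 kip.

R_F = -133.1 kip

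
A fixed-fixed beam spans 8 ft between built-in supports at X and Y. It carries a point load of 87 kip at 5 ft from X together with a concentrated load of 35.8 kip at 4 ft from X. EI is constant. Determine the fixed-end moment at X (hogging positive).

M_X = 96.97 kip·ft

Take the two fixed-end moments M_X, M_Y as redundants; the released structure is the simple span XY.
On the primary (simply-supported) span, the end slopes from the loading are:
  at X: point load 87 at a = 5: Pab(L + b)/(6LEI) = 299.1/EI
  at Y: point load 87 at a = 5: Pab(L + a)/(6LEI) = 353.4/EI
  at X: point load 35.8 at a = 4: Pab(L + b)/(6LEI) = 143.2/EI
  at Y: point load 35.8 at a = 4: Pab(L + a)/(6LEI) = 143.2/EI
  θ_X0 = 442.3/EI,  θ_Y0 = 496.6/EI
Flexibility coefficients: a unit moment at one end gives L/(3EI) there and L/(6EI) at the far end, so f₁₁ = f₂₂ = 2.667/EI and f₁₂ = f₂₁ = 1.333/EI.
Compatibility — zero rotation at each built-in end:
  2.667 M_X + 1.333 M_Y = 442.3
  1.333 M_X + 2.667 M_Y = 496.6
Solving the pair gives M_X = 96.97 kip·ft and M_Y = 137.8 kip·ft (hogging).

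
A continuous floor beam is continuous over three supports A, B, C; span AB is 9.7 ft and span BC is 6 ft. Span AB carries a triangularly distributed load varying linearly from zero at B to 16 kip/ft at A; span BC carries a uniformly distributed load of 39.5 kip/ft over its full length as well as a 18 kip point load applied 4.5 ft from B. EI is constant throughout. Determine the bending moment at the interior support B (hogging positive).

M_B = 127 kip·ft

Release continuity at B by inserting a hinge; the redundant is the internal moment M_B. The primary structure is two simply-supported spans AB and BC.
End slopes at the hinge B, treating each span as simply supported:
  span AB: triangular load, peak 16: 7w₀L³/(360EI) = 283.9/EI
  span BC: UDL 39.5: wL³/(24EI) = 355.5/EI
  span BC: point load 18 at a = 4.5: Pab(L + b)/(6LEI) = 25.31/EI
  relative rotation θ_0 = (283.9 + 380.8)/EI = 664.8/EI
A unit hogging moment at B produces rotation L₁/(3EI) + L₂/(3EI) = 5.233/EI.
Compatibility: M_B·(L₁+L₂)/(3EI) = θ_0, giving M_B = 127 kip·ft (hogging).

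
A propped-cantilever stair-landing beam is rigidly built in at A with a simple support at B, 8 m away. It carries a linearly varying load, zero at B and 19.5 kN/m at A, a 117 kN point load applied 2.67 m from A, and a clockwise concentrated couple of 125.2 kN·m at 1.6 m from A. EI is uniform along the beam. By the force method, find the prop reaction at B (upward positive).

R_B = 41.42 kN

Choose R_B as the redundant. The primary structure is the cantilever fixed at A.
Free-end deflection of the primary structure under the applied loading (downward +):
  triangular load, peak 19.5 at the fixed end: w₀L⁴/(30EI) = 2662/EI
  point load 117 at a = 2.67: Pa²(3L − a)/(6EI) = 2965/EI
  clockwise couple 125.2 at a = 1.6: M₀a(2L − a)/(2EI) = 1442/EI
  δ_0 = 7070/EI
Tip deflection under a unit load at B: L³/(3EI) = 170.7/EI.
Compatibility at B: δ_0 − R_B·δ_{BB} = 0, so R_B = 7070/170.7 = 41.42 kN.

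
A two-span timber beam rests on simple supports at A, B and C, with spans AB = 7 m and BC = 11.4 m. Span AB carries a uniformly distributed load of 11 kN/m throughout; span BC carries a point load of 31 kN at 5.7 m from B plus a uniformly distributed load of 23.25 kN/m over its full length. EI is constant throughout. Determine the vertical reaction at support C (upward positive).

R_C = 121.6 kN

Release continuity at B by inserting a hinge; the redundant is the internal moment M_B. The primary structure is two simply-supported spans AB and BC.
Discontinuity in slope at B on the released structure — sum the simple-span end rotations:
  span AB: UDL 11: wL³/(24EI) = 157.2/EI
  span BC: point load 31 at a = 5.7: Pab(L + b)/(6LEI) = 251.8/EI
  span BC: UDL 23.25: wL³/(24EI) = 1435/EI
  relative rotation θ_0 = (157.2 + 1687)/EI = 1844/EI
A unit hogging moment at B produces rotation L₁/(3EI) + L₂/(3EI) = 6.133/EI.
Slope continuity at B: θ_0 = M_B·6.133/EI, so M_B = 1844/6.133 = 300.7 kN·m (hogging).
Span BC, ΣM about C: R_B^{BC}·11.4 = 1687 + 300.7, so R_B^{BC} = 174.4 kN and R_C = 296.1 − 174.4 = 121.6 kN.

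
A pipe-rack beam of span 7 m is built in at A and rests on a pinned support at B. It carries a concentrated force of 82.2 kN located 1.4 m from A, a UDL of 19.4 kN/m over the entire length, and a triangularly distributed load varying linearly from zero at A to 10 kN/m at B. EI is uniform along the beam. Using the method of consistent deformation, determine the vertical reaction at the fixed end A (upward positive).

R_A = 178.2 kN

Choose R_B as the redundant. The primary structure is the cantilever fixed at A.
Primary-structure tip deflection at B by superposition:
  point load 82.2 at a = 1.4: Pa²(3L − a)/(6EI) = 526.3/EI
  UDL 19.4: wL⁴/(8EI) = 5822/EI
  triangular load, peak 10 at the free end: 11w₀L⁴/(120EI) = 2201/EI
  δ_0 = 8550/EI
Flexibility coefficient — unit upward force at B: δ_{BB} = L³/(3EI) = 114.3/EI.
Compatibility at B: δ_0 − R_B·δ_{BB} = 0, so R_B = 8550/114.3 = 74.78 kN.
Vertical equilibrium: R_A = ΣP − R_B = 253 − 74.78 = 178.2 kN.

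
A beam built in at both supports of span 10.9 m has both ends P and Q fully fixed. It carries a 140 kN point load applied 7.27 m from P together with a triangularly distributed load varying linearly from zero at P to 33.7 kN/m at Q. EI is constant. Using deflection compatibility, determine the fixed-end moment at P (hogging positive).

M_P = 246.3 kN·m

Release both end moments; the primary structure is a simply-supported span PQ with redundants M_P and M_Q.
End rotations of the released simple span under the applied load (×1/EI):
  at P: point load 140 at a = 7.27: Pab(L + b)/(6LEI) = 820.8/EI
  at Q: point load 140 at a = 7.27: Pab(L + a)/(6LEI) = 1026/EI
  at P: triangular load, peak 33.7: 7w₀L³/(360EI) = 848.6/EI
  at Q: triangular load, peak 33.7: w₀L³/(45EI) = 969.8/EI
  θ_P0 = 1669/EI,  θ_Q0 = 1996/EI
Flexibility coefficients: a unit moment at one end gives L/(3EI) there and L/(6EI) at the far end, so f₁₁ = f₂₂ = 3.633/EI and f₁₂ = f₂₁ = 1.817/EI.
Compatibility — zero rotation at each built-in end:
  3.633 M_P + 1.817 M_Q = 1669
  1.817 M_P + 3.633 M_Q = 1996
Solving the pair gives M_P = 246.3 kN·m and M_Q = 426.3 kN·m (hogging).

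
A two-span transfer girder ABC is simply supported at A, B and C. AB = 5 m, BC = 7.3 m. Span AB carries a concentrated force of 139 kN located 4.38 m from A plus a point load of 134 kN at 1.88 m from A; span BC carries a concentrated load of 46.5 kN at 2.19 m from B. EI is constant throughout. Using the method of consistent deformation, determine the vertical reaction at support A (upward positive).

Take M_B as the redundant. Released structure: two simple spans AB and BC with a hinge at B.
End slopes at the hinge B, treating each span as simply supported:
  span AB: point load 139 at a = 4.38: Pab(L + a)/(6LEI) = 118/EI
  span AB: point load 134 at a = 1.88: Pab(L + a)/(6LEI) = 180.3/EI
  span BC: point load 46.5 at a = 2.19: Pab(L + b)/(6LEI) = 147.4/EI
  relative rotation θ_0 = (298.3 + 147.4)/EI = 445.7/EI
A unit hogging moment at B produces rotation L₁/(3EI) + L₂/(3EI) = 4.1/EI.
Compatibility: M_B·(L₁+L₂)/(3EI) = θ_0, giving M_B = 108.7 kN·m (hogging).
Span AB, ΣM about A with M_B applied at B: R_B^{AB}·5 = 860.7 + 108.7, so R_B^{AB} = 193.9 kN and R_A = 273 − 193.9 = 79.11 kN.

R_A = 79.11 kN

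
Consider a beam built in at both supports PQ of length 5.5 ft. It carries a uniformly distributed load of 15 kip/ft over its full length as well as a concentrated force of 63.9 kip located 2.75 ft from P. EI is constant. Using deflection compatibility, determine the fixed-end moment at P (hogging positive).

M_P = 81.74 kip·ft

Take the two fixed-end moments M_P, M_Q as redundants; the released structure is the simple span PQ.
Simple-span end rotations at P and Q under the given loads:
  at P: UDL 15: wL³/(24EI) = 104/EI
  at Q: UDL 15: wL³/(24EI) = 104/EI
  at P: point load 63.9 at a = 2.75: Pab(L + b)/(6LEI) = 120.8/EI
  at Q: point load 63.9 at a = 2.75: Pab(L + a)/(6LEI) = 120.8/EI
  θ_P0 = 224.8/EI,  θ_Q0 = 224.8/EI
Flexibility coefficients: a unit moment at one end gives L/(3EI) there and L/(6EI) at the far end, so f₁₁ = f₂₂ = 1.833/EI and f₁₂ = f₂₁ = 0.9167/EI.
Compatibility — zero rotation at each built-in end:
  1.833 M_P + 0.9167 M_Q = 224.8
  0.9167 M_P + 1.833 M_Q = 224.8
Solving the pair gives M_P = 81.74 kip·ft and M_Q = 81.74 kip·ft (hogging).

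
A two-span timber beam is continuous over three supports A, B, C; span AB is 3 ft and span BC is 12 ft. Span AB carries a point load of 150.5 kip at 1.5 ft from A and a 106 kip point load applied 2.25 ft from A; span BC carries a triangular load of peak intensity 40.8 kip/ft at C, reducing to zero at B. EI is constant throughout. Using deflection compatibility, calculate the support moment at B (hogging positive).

M_B = 301.5 kip·ft

Take M_B as the redundant. Released structure: two simple spans AB and BC with a hinge at B.
Rotations at B on the released spans (each span's end-slope, ×1/EI):
  span AB: point load 150.5 at a = 1.5: Pab(L + a)/(6LEI) = 84.66/EI
  span AB: point load 106 at a = 2.25: Pab(L + a)/(6LEI) = 52.17/EI
  span BC: triangular load, peak 40.8: 7w₀L³/(360EI) = 1371/EI
  relative rotation θ_0 = (136.8 + 1371)/EI = 1508/EI
A unit hogging moment at B produces rotation L₁/(3EI) + L₂/(3EI) = 5/EI.
Slope continuity at B: θ_0 = M_B·5/EI, so M_B = 1508/5 = 301.5 kip·ft (hogging).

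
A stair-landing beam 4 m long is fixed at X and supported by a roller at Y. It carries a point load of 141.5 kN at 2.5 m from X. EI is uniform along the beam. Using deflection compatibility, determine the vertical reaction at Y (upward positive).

R_Y = 65.64 kN

Choose R_Y as the redundant. The primary structure is the cantilever fixed at X.
Deflection at Y on the released cantilever, summing each load's contribution:
  point load 141.5 at a = 2.5: Pa²(3L − a)/(6EI) = 1400/EI
Flexibility coefficient — unit upward force at Y: δ_{YY} = L³/(3EI) = 21.33/EI.
Compatibility at Y: δ_0 − R_Y·δ_{YY} = 0, so R_Y = 1400/21.33 = 65.64 kN.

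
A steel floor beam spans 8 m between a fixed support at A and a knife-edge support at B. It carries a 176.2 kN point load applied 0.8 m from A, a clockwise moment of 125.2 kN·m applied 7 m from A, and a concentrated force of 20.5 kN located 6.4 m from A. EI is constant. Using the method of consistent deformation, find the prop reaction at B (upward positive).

R_B = 40.1 kN

Remove the prop at B; the released (primary) structure is a cantilever built in at A.
Downward deflection at the released point B due to the loads:
  point load 176.2 at a = 0.8: Pa²(3L − a)/(6EI) = 436/EI
  clockwise couple 125.2 at a = 7: M₀a(2L − a)/(2EI) = 3944/EI
  point load 20.5 at a = 6.4: Pa²(3L − a)/(6EI) = 2463/EI
  δ_0 = 6843/EI
Tip deflection under a unit load at B: L³/(3EI) = 170.7/EI.
Compatibility at B: δ_0 − R_B·δ_{BB} = 0, so R_B = 6843/170.7 = 40.1 kN.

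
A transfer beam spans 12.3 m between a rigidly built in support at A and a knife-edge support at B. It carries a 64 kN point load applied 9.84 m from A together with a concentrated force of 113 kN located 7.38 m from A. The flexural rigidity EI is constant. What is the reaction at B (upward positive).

R_B = 93.87 kN

Choose R_B as the redundant. The primary structure is the cantilever fixed at A.
Downward deflection at the released point B due to the loads:
  point load 64 at a = 9.84: Pa²(3L − a)/(6EI) = 27948/EI
  point load 113 at a = 7.38: Pa²(3L − a)/(6EI) = 30280/EI
  δ_0 = 58228/EI
Flexibility coefficient — unit upward force at B: δ_{BB} = L³/(3EI) = 620.3/EI.
The prop prevents deflection at B: R_B = δ_0/δ_{BB} = 58228/620.3 = 93.87 kN.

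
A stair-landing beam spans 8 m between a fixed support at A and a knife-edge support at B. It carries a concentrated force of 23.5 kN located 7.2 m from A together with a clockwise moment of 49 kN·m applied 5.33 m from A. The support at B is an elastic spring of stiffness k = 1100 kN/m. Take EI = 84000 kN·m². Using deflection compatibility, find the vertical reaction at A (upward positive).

R_A = 4.051 kN

Release the roller at B. Primary structure: cantilever fixed at A.
Deflection at B on the released cantilever, summing each load's contribution:
  point load 23.5 at a = 7.2: Pa²(3L − a)/(6EI) = 3411/EI
  clockwise couple 49 at a = 5.33: M₀a(2L − a)/(2EI) = 1393/EI
  δ_0 = 4804/EI
Flexibility coefficient — unit upward force at B: δ_{BB} = L³/(3EI) = 170.7/EI.
With EI = 84000 kN·m²: δ_0 = 0.057195 m and δ_{BB} = 0.002032 m/kN.
Compatibility — the spring shortens by R_B/k under the reaction it provides: δ_0 − R_B·δ_{BB} = R_B/k. With 1/k = 0.000909 m/kN, R_B = δ_0 / (δ_{BB} + 1/k) = 0.057195 / (0.002032 + 0.000909) = 19.45 kN.
Vertical equilibrium: R_A = ΣP − R_B = 23.5 − 19.45 = 4.051 kN.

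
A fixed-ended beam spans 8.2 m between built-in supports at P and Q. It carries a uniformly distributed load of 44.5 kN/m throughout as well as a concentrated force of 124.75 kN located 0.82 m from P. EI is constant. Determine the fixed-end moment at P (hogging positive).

Release both end moments; the primary structure is a simply-supported span PQ with redundants M_P and M_Q.
Simple-span end rotations at P and Q under the given loads:
  at P: UDL 44.5: wL³/(24EI) = 1022/EI
  at Q: UDL 44.5: wL³/(24EI) = 1022/EI
  at P: point load 124.75 at a = 0.82: Pab(L + b)/(6LEI) = 239.1/EI
  at Q: point load 124.75 at a = 0.82: Pab(L + a)/(6LEI) = 138.4/EI
  θ_P0 = 1261/EI,  θ_Q0 = 1161/EI
Flexibility coefficients: a unit moment at one end gives L/(3EI) there and L/(6EI) at the far end, so f₁₁ = f₂₂ = 2.733/EI and f₁₂ = f₂₁ = 1.367/EI.
Compatibility — zero rotation at each built-in end:
  2.733 M_P + 1.367 M_Q = 1261
  1.367 M_P + 2.733 M_Q = 1161
Solving the pair gives M_P = 332.2 kN·m and M_Q = 258.6 kN·m (hogging).

M_P = 332.2 kN·m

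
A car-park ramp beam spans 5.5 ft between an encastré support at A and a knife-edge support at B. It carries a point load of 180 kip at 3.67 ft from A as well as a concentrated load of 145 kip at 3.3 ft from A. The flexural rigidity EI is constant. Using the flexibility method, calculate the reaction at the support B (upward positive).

Take the reaction at B as the redundant and release it; the primary structure is a cantilever fixed at A.
Downward deflection at the released point B due to the loads:
  point load 180 at a = 3.67: Pa²(3L − a)/(6EI) = 5184/EI
  point load 145 at a = 3.3: Pa²(3L − a)/(6EI) = 3474/EI
  δ_0 = 8658/EI
Flexibility coefficient — unit upward force at B: δ_{BB} = L³/(3EI) = 55.46/EI.
The prop prevents deflection at B: R_B = δ_0/δ_{BB} = 8658/55.46 = 156.1 kip.

R_B = 156.1 kip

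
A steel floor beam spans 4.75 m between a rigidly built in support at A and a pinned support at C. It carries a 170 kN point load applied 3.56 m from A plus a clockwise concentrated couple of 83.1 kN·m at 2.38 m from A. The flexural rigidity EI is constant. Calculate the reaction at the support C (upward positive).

Remove the prop at C; the released (primary) structure is a cantilever built in at A.
Downward deflection at the released point C due to the loads:
  point load 170 at a = 3.56: Pa²(3L − a)/(6EI) = 3839/EI
  clockwise couple 83.1 at a = 2.38: M₀a(2L − a)/(2EI) = 704.1/EI
  δ_0 = 4543/EI
Tip deflection under a unit load at C: L³/(3EI) = 35.72/EI.
Compatibility at C: δ_0 − R_C·δ_{CC} = 0, so R_C = 4543/35.72 = 127.2 kN.

R_C = 127.2 kN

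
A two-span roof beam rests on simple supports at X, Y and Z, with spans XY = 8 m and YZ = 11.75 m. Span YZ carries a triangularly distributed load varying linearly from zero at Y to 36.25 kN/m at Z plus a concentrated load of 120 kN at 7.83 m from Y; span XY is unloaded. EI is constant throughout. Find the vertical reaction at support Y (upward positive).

R_Y = 173.6 kN

Insert a hinge at Y; M_Y is the redundant, and each span becomes simply supported.
Rotations at Y on the released spans (each span's end-slope, ×1/EI):
  span YZ: triangular load, peak 36.25: 7w₀L³/(360EI) = 1143/EI
  span YZ: point load 120 at a = 7.83: Pab(L + b)/(6LEI) = 818.7/EI
  relative rotation θ_0 = (0 + 1962)/EI = 1962/EI
A unit hogging moment at Y produces rotation L₁/(3EI) + L₂/(3EI) = 6.583/EI.
Slope continuity at Y: θ_0 = M_Y·6.583/EI, so M_Y = 1962/6.583 = 298 kN·m (hogging).
Span XY, ΣM about X with M_Y applied at Y: R_Y^{XY}·8 = 0 + 298, so R_Y^{XY} = 37.26 kN and R_X = 0 − 37.26 = -37.26 kN.
Span YZ, ΣM about Z: R_Y^{YZ}·11.75 = 1305 + 298, so R_Y^{YZ} = 136.4 kN and R_Z = 333 − 136.4 = 196.6 kN.
R_Y = 37.26 + 136.4 = 173.6 kN.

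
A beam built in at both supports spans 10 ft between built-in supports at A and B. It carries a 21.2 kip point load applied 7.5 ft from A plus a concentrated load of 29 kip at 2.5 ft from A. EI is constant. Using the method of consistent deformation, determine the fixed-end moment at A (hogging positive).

Take the two fixed-end moments M_A, M_B as redundants; the released structure is the simple span AB.
On the primary (simply-supported) span, the end slopes from the loading are:
  at A: point load 21.2 at a = 7.5: Pab(L + b)/(6LEI) = 82.81/EI
  at B: point load 21.2 at a = 7.5: Pab(L + a)/(6LEI) = 115.9/EI
  at A: point load 29 at a = 2.5: Pab(L + b)/(6LEI) = 158.6/EI
  at B: point load 29 at a = 2.5: Pab(L + a)/(6LEI) = 113.3/EI
  θ_A0 = 241.4/EI,  θ_B0 = 229.2/EI
Flexibility coefficients: a unit moment at one end gives L/(3EI) there and L/(6EI) at the far end, so f₁₁ = f₂₂ = 3.333/EI and f₁₂ = f₂₁ = 1.667/EI.
Compatibility — zero rotation at each built-in end:
  3.333 M_A + 1.667 M_B = 241.4
  1.667 M_A + 3.333 M_B = 229.2
Solving the pair gives M_A = 50.72 kip·ft and M_B = 43.41 kip·ft (hogging).

M_A = 50.72 kip·ft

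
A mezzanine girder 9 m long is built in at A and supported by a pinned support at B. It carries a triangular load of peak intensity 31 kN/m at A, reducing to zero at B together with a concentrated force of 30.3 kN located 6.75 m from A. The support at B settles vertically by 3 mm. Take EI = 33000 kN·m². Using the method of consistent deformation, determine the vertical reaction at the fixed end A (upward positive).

Choose R_B as the redundant. The primary structure is the cantilever fixed at A.
Downward deflection at the released point B due to the loads:
  triangular load, peak 31 at the fixed end: w₀L⁴/(30EI) = 6780/EI
  point load 30.3 at a = 6.75: Pa²(3L − a)/(6EI) = 4659/EI
  δ_0 = 11439/EI
Flexibility coefficient — unit upward force at B: δ_{BB} = L³/(3EI) = 243/EI.
With EI = 33000 kN·m²: δ_0 = 0.34664 m and δ_{BB} = 0.007364 m/kN.
Compatibility — the beam at B must follow the support down by 0.003 m: δ_0 − R_B·δ_{BB} = 0.003, so R_B = (0.34664 − 0.003)/0.007364 = 46.67 kN.
Vertical equilibrium: R_A = ΣP − R_B = 169.8 − 46.67 = 123.1 kN.

R_A = 123.1 kN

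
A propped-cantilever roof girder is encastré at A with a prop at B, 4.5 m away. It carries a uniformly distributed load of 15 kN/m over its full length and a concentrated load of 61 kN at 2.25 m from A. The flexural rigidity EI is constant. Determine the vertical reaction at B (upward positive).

Release the roller at B. Primary structure: cantilever fixed at A.
Deflection at B on the released cantilever, summing each load's contribution:
  UDL 15: wL⁴/(8EI) = 768.9/EI
  point load 61 at a = 2.25: Pa²(3L − a)/(6EI) = 579/EI
  δ_0 = 1348/EI
Flexibility coefficient — unit upward force at B: δ_{BB} = L³/(3EI) = 30.38/EI.
Compatibility at B: δ_0 − R_B·δ_{BB} = 0, so R_B = 1348/30.38 = 44.38 kN.

R_B = 44.38 kN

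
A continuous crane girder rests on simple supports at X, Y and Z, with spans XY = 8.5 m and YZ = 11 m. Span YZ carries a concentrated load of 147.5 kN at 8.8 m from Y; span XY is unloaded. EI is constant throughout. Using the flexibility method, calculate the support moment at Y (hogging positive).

M_Y = 87.86 kN·m

Release continuity at Y by inserting a hinge; the redundant is the internal moment M_Y. The primary structure is two simply-supported spans XY and YZ.
Rotations at Y on the released spans (each span's end-slope, ×1/EI):
  span YZ: point load 147.5 at a = 8.8: Pab(L + b)/(6LEI) = 571.1/EI
  relative rotation θ_0 = (0 + 571.1)/EI = 571.1/EI
A unit hogging moment at Y produces rotation L₁/(3EI) + L₂/(3EI) = 6.5/EI.
Compatibility: M_Y·(L₁+L₂)/(3EI) = θ_0, giving M_Y = 87.86 kN·m (hogging).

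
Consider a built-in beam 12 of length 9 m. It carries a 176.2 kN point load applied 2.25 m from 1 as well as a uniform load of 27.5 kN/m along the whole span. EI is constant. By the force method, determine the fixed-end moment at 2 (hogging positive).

Take the two fixed-end moments M_1, M_2 as redundants; the released structure is the simple span 12.
End rotations of the released simple span under the applied load (×1/EI):
  at 1: point load 176.2 at a = 2.25: Pab(L + b)/(6LEI) = 780.5/EI
  at 2: point load 176.2 at a = 2.25: Pab(L + a)/(6LEI) = 557.5/EI
  at 1: UDL 27.5: wL³/(24EI) = 835.3/EI
  at 2: UDL 27.5: wL³/(24EI) = 835.3/EI
  θ_10 = 1616/EI,  θ_20 = 1393/EI
Flexibility coefficients: a unit moment at one end gives L/(3EI) there and L/(6EI) at the far end, so f₁₁ = f₂₂ = 3/EI and f₁₂ = f₂₁ = 1.5/EI.
Compatibility — zero rotation at each built-in end:
  3 M_1 + 1.5 M_2 = 1616
  1.5 M_1 + 3 M_2 = 1393
Solving the pair gives M_1 = 408.6 kN·m and M_2 = 260 kN·m (hogging).

M_2 = 260 kN·m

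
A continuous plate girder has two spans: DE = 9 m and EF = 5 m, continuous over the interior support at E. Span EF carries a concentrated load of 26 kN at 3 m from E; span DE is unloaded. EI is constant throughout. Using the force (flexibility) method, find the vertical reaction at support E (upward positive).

R_E = 12.83 kN

Release continuity at E by inserting a hinge; the redundant is the internal moment M_E. The primary structure is two simply-supported spans DE and EF.
Discontinuity in slope at E on the released structure — sum the simple-span end rotations:
  span EF: point load 26 at a = 3: Pab(L + b)/(6LEI) = 36.4/EI
  relative rotation θ_0 = (0 + 36.4)/EI = 36.4/EI
A unit hogging moment at E produces rotation L₁/(3EI) + L₂/(3EI) = 4.667/EI.
Compatibility: M_E·(L₁+L₂)/(3EI) = θ_0, giving M_E = 7.8 kN·m (hogging).
Span DE, ΣM about D with M_E applied at E: R_E^{DE}·9 = 0 + 7.8, so R_E^{DE} = 0.8667 kN and R_D = 0 − 0.8667 = -0.8667 kN.
Span EF, ΣM about F: R_E^{EF}·5 = 52 + 7.8, so R_E^{EF} = 11.96 kN and R_F = 26 − 11.96 = 14.04 kN.
R_E = 0.8667 + 11.96 = 12.83 kN.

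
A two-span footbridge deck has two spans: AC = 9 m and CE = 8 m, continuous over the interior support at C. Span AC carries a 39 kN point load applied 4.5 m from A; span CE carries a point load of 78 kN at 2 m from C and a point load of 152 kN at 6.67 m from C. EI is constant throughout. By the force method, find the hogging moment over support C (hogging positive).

Take M_C as the redundant. Released structure: two simple spans AC and CE with a hinge at C.
Rotations at C on the released spans (each span's end-slope, ×1/EI):
  span AC: point load 39 at a = 4.5: Pab(L + a)/(6LEI) = 197.4/EI
  span CE: point load 78 at a = 2: Pab(L + b)/(6LEI) = 273/EI
  span CE: point load 152 at a = 6.67: Pab(L + b)/(6LEI) = 262.1/EI
  relative rotation θ_0 = (197.4 + 535.1)/EI = 732.5/EI
A unit hogging moment at C produces rotation L₁/(3EI) + L₂/(3EI) = 5.667/EI.
Slope continuity at C: θ_0 = M_C·5.667/EI, so M_C = 732.5/5.667 = 129.3 kN·m (hogging).

M_C = 129.3 kN·m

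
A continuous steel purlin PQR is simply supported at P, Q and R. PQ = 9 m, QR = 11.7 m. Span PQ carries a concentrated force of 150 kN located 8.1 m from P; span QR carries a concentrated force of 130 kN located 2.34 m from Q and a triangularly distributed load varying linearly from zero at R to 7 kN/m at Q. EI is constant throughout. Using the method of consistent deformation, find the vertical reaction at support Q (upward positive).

R_Q = 307.6 kN

Release continuity at Q by inserting a hinge; the redundant is the internal moment M_Q. The primary structure is two simply-supported spans PQ and QR.
Discontinuity in slope at Q on the released structure — sum the simple-span end rotations:
  span PQ: point load 150 at a = 8.1: Pab(L + a)/(6LEI) = 346.3/EI
  span QR: point load 130 at a = 2.34: Pab(L + b)/(6LEI) = 854.2/EI
  span QR: triangular load, peak 7: w₀L³/(45EI) = 249.1/EI
  relative rotation θ_0 = (346.3 + 1103)/EI = 1450/EI
A unit hogging moment at Q produces rotation L₁/(3EI) + L₂/(3EI) = 6.9/EI.
Compatibility: M_Q·(L₁+L₂)/(3EI) = θ_0, giving M_Q = 210.1 kN·m (hogging).
Span PQ, ΣM about P with M_Q applied at Q: R_Q^{PQ}·9 = 1215 + 210.1, so R_Q^{PQ} = 158.3 kN and R_P = 150 − 158.3 = -8.343 kN.
Span QR, ΣM about R: R_Q^{QR}·11.7 = 1536 + 210.1, so R_Q^{QR} = 149.3 kN and R_R = 170.9 − 149.3 = 21.69 kN.
R_Q = 158.3 + 149.3 = 307.6 kN.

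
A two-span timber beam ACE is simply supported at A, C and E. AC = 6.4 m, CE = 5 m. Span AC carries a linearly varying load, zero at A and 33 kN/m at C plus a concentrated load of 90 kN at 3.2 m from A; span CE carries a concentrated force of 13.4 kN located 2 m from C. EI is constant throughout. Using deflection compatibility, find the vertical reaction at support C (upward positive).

Insert a hinge at C; M_C is the redundant, and each span becomes simply supported.
Discontinuity in slope at C on the released structure — sum the simple-span end rotations:
  span AC: triangular load, peak 33: w₀L³/(45EI) = 192.2/EI
  span AC: point load 90 at a = 3.2: Pab(L + a)/(6LEI) = 230.4/EI
  span CE: point load 13.4 at a = 2: Pab(L + b)/(6LEI) = 21.44/EI
  relative rotation θ_0 = (422.6 + 21.44)/EI = 444.1/EI
A unit hogging moment at C produces rotation L₁/(3EI) + L₂/(3EI) = 3.8/EI.
Compatibility: M_C·(L₁+L₂)/(3EI) = θ_0, giving M_C = 116.9 kN·m (hogging).
Span AC, ΣM about A with M_C applied at C: R_C^{AC}·6.4 = 738.6 + 116.9, so R_C^{AC} = 133.7 kN and R_A = 195.6 − 133.7 = 61.94 kN.
Span CE, ΣM about E: R_C^{CE}·5 = 40.2 + 116.9, so R_C^{CE} = 31.41 kN and R_E = 13.4 − 31.41 = -18.01 kN.
R_C = 133.7 + 31.41 = 165.1 kN.

R_C = 165.1 kN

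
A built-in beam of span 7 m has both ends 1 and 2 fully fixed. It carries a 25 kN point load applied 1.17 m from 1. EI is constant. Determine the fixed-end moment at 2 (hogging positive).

Take the two fixed-end moments M_1, M_2 as redundants; the released structure is the simple span 12.
Simple-span end rotations at 1 and 2 under the given loads:
  at 1: point load 25 at a = 1.17: Pab(L + b)/(6LEI) = 52.09/EI
  at 2: point load 25 at a = 1.17: Pab(L + a)/(6LEI) = 33.17/EI
  θ_10 = 52.09/EI,  θ_20 = 33.17/EI
Flexibility coefficients: a unit moment at one end gives L/(3EI) there and L/(6EI) at the far end, so f₁₁ = f₂₂ = 2.333/EI and f₁₂ = f₂₁ = 1.167/EI.
Compatibility — zero rotation at each built-in end:
  2.333 M_1 + 1.167 M_2 = 52.09
  1.167 M_1 + 2.333 M_2 = 33.17
Solving the pair gives M_1 = 20.29 kN·m and M_2 = 4.072 kN·m (hogging).

M_2 = 4.072 kN·m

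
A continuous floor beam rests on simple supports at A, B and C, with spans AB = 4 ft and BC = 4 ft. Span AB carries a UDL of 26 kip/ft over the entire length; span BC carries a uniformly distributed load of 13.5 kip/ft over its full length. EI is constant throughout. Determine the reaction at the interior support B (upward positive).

R_B = 98.75 kip

Insert a hinge at B; M_B is the redundant, and each span becomes simply supported.
Rotations at B on the released spans (each span's end-slope, ×1/EI):
  span AB: UDL 26: wL³/(24EI) = 69.33/EI
  span BC: UDL 13.5: wL³/(24EI) = 36/EI
  relative rotation θ_0 = (69.33 + 36)/EI = 105.3/EI
A unit hogging moment at B produces rotation L₁/(3EI) + L₂/(3EI) = 2.667/EI.
Slope continuity at B: θ_0 = M_B·2.667/EI, so M_B = 105.3/2.667 = 39.5 kip·ft (hogging).
Span AB, ΣM about A with M_B applied at B: R_B^{AB}·4 = 208 + 39.5, so R_B^{AB} = 61.88 kip and R_A = 104 − 61.88 = 42.12 kip.
Span BC, ΣM about C: R_B^{BC}·4 = 108 + 39.5, so R_B^{BC} = 36.88 kip and R_C = 54 − 36.88 = 17.12 kip.
R_B = 61.88 + 36.88 = 98.75 kip.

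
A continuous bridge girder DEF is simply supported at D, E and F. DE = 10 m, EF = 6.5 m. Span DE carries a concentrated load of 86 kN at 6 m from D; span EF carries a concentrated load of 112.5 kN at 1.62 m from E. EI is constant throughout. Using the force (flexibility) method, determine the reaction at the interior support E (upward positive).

Insert a hinge at E; M_E is the redundant, and each span becomes simply supported.
Rotations at E on the released spans (each span's end-slope, ×1/EI):
  span DE: point load 86 at a = 6: Pab(L + a)/(6LEI) = 550.4/EI
  span EF: point load 112.5 at a = 1.62: Pab(L + b)/(6LEI) = 259.5/EI
  relative rotation θ_0 = (550.4 + 259.5)/EI = 809.9/EI
A unit hogging moment at E produces rotation L₁/(3EI) + L₂/(3EI) = 5.5/EI.
Slope continuity at E: θ_0 = M_E·5.5/EI, so M_E = 809.9/5.5 = 147.3 kN·m (hogging).
Span DE, ΣM about D with M_E applied at E: R_E^{DE}·10 = 516 + 147.3, so R_E^{DE} = 66.33 kN and R_D = 86 − 66.33 = 19.67 kN.
Span EF, ΣM about F: R_E^{EF}·6.5 = 549 + 147.3, so R_E^{EF} = 107.1 kN and R_F = 112.5 − 107.1 = 5.383 kN.
R_E = 66.33 + 107.1 = 173.4 kN.

R_E = 173.4 kN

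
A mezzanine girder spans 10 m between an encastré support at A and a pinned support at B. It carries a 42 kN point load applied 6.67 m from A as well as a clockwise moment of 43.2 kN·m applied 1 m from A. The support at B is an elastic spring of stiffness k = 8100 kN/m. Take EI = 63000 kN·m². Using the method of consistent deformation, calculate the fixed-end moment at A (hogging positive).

Take the reaction at B as the redundant and release it; the primary structure is a cantilever fixed at A.
Deflection at B on the released cantilever, summing each load's contribution:
  point load 42 at a = 6.67: Pa²(3L − a)/(6EI) = 7265/EI
  clockwise couple 43.2 at a = 1: M₀a(2L − a)/(2EI) = 410.4/EI
  δ_0 = 7676/EI
Tip deflection under a unit load at B: L³/(3EI) = 333.3/EI.
With EI = 63000 kN·m²: δ_0 = 0.12184 m and δ_{BB} = 0.005291 m/kN.
Compatibility — the spring shortens by R_B/k under the reaction it provides: δ_0 − R_B·δ_{BB} = R_B/k. With 1/k = 0.000123 m/kN, R_B = δ_0 / (δ_{BB} + 1/k) = 0.12184 / (0.005291 + 0.000123) = 22.5 kN.
Moment equilibrium about A: M_A = Σ(load moments about A) − R_B·L = 323.3 − 22.5×10 = 98.31 kN·m.

M_A = 98.31 kN·m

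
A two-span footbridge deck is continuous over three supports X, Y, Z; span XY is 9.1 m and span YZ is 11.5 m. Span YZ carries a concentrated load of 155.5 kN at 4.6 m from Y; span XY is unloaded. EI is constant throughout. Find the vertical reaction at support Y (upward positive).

R_Y = 131 kN

Insert a hinge at Y; M_Y is the redundant, and each span becomes simply supported.
End slopes at the hinge Y, treating each span as simply supported:
  span YZ: point load 155.5 at a = 4.6: Pab(L + b)/(6LEI) = 1316/EI
  relative rotation θ_0 = (0 + 1316)/EI = 1316/EI
A unit hogging moment at Y produces rotation L₁/(3EI) + L₂/(3EI) = 6.867/EI.
Compatibility: M_Y·(L₁+L₂)/(3EI) = θ_0, giving M_Y = 191.7 kN·m (hogging).
Span XY, ΣM about X with M_Y applied at Y: R_Y^{XY}·9.1 = 0 + 191.7, so R_Y^{XY} = 21.06 kN and R_X = 0 − 21.06 = -21.06 kN.
Span YZ, ΣM about Z: R_Y^{YZ}·11.5 = 1073 + 191.7, so R_Y^{YZ} = 110 kN and R_Z = 155.5 − 110 = 45.53 kN.
R_Y = 21.06 + 110 = 131 kN.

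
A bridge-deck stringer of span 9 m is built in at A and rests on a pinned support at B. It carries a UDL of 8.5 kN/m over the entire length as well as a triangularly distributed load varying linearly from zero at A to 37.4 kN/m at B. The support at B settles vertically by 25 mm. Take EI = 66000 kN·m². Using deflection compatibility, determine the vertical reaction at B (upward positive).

Choose R_B as the redundant. The primary structure is the cantilever fixed at A.
Primary-structure tip deflection at B by superposition:
  UDL 8.5: wL⁴/(8EI) = 6971/EI
  triangular load, peak 37.4 at the free end: 11w₀L⁴/(120EI) = 22493/EI
  δ_0 = 29464/EI
Tip deflection under a unit load at B: L³/(3EI) = 243/EI.
With EI = 66000 kN·m²: δ_0 = 0.44643 m and δ_{BB} = 0.003682 m/kN.
Compatibility — the beam at B must follow the support down by 0.025 m: δ_0 − R_B·δ_{BB} = 0.025, so R_B = (0.44643 − 0.025)/0.003682 = 114.5 kN.

R_B = 114.5 kN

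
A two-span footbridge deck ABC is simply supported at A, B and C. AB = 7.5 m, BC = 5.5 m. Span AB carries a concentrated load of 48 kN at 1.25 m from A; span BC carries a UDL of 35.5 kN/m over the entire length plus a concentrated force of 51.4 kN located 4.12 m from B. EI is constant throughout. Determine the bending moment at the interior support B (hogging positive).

M_B = 87.68 kN·m

Release continuity at B by inserting a hinge; the redundant is the internal moment M_B. The primary structure is two simply-supported spans AB and BC.
Rotations at B on the released spans (each span's end-slope, ×1/EI):
  span AB: point load 48 at a = 1.25: Pab(L + a)/(6LEI) = 72.92/EI
  span BC: UDL 35.5: wL³/(24EI) = 246.1/EI
  span BC: point load 51.4 at a = 4.12: Pab(L + b)/(6LEI) = 60.93/EI
  relative rotation θ_0 = (72.92 + 307)/EI = 379.9/EI
A unit hogging moment at B produces rotation L₁/(3EI) + L₂/(3EI) = 4.333/EI.
Compatibility: M_B·(L₁+L₂)/(3EI) = θ_0, giving M_B = 87.68 kN·m (hogging).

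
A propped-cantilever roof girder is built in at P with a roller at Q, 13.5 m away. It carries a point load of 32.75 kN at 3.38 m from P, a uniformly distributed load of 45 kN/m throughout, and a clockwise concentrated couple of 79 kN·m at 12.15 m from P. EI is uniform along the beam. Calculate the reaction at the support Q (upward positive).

R_Q = 239.3 kN

Take the reaction at Q as the redundant and release it; the primary structure is a cantilever fixed at P.
Free-end deflection of the primary structure under the applied loading (downward +):
  point load 32.75 at a = 3.38: Pa²(3L − a)/(6EI) = 2315/EI
  UDL 45: wL⁴/(8EI) = 186835/EI
  clockwise couple 79 at a = 12.15: M₀a(2L − a)/(2EI) = 7127/EI
  δ_0 = 196276/EI
Flexibility coefficient — unit upward force at Q: δ_{QQ} = L³/(3EI) = 820.1/EI.
The prop prevents deflection at Q: R_Q = δ_0/δ_{QQ} = 196276/820.1 = 239.3 kN.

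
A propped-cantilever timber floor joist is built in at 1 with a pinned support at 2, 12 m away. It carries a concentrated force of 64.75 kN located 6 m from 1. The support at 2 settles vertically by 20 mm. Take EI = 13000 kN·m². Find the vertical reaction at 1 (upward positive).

Choose R_2 as the redundant. The primary structure is the cantilever fixed at 1.
Downward deflection at the released point 2 due to the loads:
  point load 64.75 at a = 6: Pa²(3L − a)/(6EI) = 11655/EI
Flexibility coefficient — unit upward force at 2: δ_{22} = L³/(3EI) = 576/EI.
With EI = 13000 kN·m²: δ_0 = 0.89654 m and δ_{22} = 0.044308 m/kN.
Compatibility — the beam at 2 must follow the support down by 0.02 m: δ_0 − R_2·δ_{22} = 0.02, so R_2 = (0.89654 − 0.02)/0.044308 = 19.78 kN.
Vertical equilibrium: R_1 = ΣP − R_2 = 64.75 − 19.78 = 44.97 kN.

R_1 = 44.97 kN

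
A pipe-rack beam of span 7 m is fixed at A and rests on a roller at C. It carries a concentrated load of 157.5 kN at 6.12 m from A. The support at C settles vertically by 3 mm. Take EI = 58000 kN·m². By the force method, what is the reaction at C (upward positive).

Choose R_C as the redundant. The primary structure is the cantilever fixed at A.
Primary-structure tip deflection at C by superposition:
  point load 157.5 at a = 6.12: Pa²(3L − a)/(6EI) = 14630/EI
Flexibility coefficient — unit upward force at C: δ_{CC} = L³/(3EI) = 114.3/EI.
With EI = 58000 kN·m²: δ_0 = 0.25224 m and δ_{CC} = 0.001971 m/kN.
Compatibility — the beam at C must follow the support down by 0.003 m: δ_0 − R_C·δ_{CC} = 0.003, so R_C = (0.25224 − 0.003)/0.001971 = 126.4 kN.

R_C = 126.4 kN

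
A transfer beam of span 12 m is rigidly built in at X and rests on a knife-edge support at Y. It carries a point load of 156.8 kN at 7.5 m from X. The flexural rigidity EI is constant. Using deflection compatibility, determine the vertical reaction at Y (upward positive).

Choose R_Y as the redundant. The primary structure is the cantilever fixed at X.
Free-end deflection of the primary structure under the applied loading (downward +):
  point load 156.8 at a = 7.5: Pa²(3L − a)/(6EI) = 41895/EI
Flexibility coefficient — unit upward force at Y: δ_{YY} = L³/(3EI) = 576/EI.
Compatibility at Y: δ_0 − R_Y·δ_{YY} = 0, so R_Y = 41895/576 = 72.73 kN.

R_Y = 72.73 kN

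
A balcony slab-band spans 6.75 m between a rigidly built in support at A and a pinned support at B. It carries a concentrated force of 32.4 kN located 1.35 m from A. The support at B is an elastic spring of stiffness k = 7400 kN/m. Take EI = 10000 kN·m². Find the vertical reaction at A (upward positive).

Choose R_B as the redundant. The primary structure is the cantilever fixed at A.
Downward deflection at the released point B due to the loads:
  point load 32.4 at a = 1.35: Pa²(3L − a)/(6EI) = 186/EI
Tip deflection under a unit load at B: L³/(3EI) = 102.5/EI.
With EI = 10000 kN·m²: δ_0 = 0.0186 m and δ_{BB} = 0.010252 m/kN.
Compatibility — the spring shortens by R_B/k under the reaction it provides: δ_0 − R_B·δ_{BB} = R_B/k. With 1/k = 0.000135 m/kN, R_B = δ_0 / (δ_{BB} + 1/k) = 0.0186 / (0.010252 + 0.000135) = 1.791 kN.
Vertical equilibrium: R_A = ΣP − R_B = 32.4 − 1.791 = 30.61 kN.

R_A = 30.61 kN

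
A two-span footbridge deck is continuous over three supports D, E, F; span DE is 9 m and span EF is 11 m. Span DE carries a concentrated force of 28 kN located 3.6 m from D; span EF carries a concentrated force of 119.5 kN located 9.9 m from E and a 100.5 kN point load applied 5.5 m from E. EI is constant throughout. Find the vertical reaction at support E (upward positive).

Release continuity at E by inserting a hinge; the redundant is the internal moment M_E. The primary structure is two simply-supported spans DE and EF.
Rotations at E on the released spans (each span's end-slope, ×1/EI):
  span DE: point load 28 at a = 3.6: Pab(L + a)/(6LEI) = 127/EI
  span EF: point load 119.5 at a = 9.9: Pab(L + b)/(6LEI) = 238.6/EI
  span EF: point load 100.5 at a = 5.5: Pab(L + b)/(6LEI) = 760/EI
  relative rotation θ_0 = (127 + 998.6)/EI = 1126/EI
A unit hogging moment at E produces rotation L₁/(3EI) + L₂/(3EI) = 6.667/EI.
Slope continuity at E: θ_0 = M_E·6.667/EI, so M_E = 1126/6.667 = 168.8 kN·m (hogging).
Span DE, ΣM about D with M_E applied at E: R_E^{DE}·9 = 100.8 + 168.8, so R_E^{DE} = 29.96 kN and R_D = 28 − 29.96 = -1.96 kN.
Span EF, ΣM about F: R_E^{EF}·11 = 684.2 + 168.8, so R_E^{EF} = 77.55 kN and R_F = 220 − 77.55 = 142.5 kN.
R_E = 29.96 + 77.55 = 107.5 kN.

R_E = 107.5 kN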